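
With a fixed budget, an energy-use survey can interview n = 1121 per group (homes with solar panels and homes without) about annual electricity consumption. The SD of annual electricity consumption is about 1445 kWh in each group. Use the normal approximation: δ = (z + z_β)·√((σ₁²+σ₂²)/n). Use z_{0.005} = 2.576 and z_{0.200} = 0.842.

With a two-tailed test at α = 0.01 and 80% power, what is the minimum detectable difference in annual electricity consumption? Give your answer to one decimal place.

Minimum detectable difference ≈ 208.6 kWh

δ = (z_{α/2} + z_β) · √((σ₁²+σ₂²)/n)
  = (2.576 + 0.842) · √(4176050/1121)
  = 3.418 · √3725.3
  = 3.418 · 61.0352
  = 208.6182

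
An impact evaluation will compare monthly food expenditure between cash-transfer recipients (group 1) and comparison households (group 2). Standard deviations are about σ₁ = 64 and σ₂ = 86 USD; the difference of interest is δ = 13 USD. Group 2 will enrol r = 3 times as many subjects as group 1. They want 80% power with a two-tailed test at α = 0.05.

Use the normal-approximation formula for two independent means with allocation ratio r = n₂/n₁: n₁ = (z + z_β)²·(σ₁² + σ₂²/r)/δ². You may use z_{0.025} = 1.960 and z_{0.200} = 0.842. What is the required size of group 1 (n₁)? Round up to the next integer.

n₁ = (z_{α/2} + z_β)² · (σ₁² + σ₂²/r) / δ²
   = (1.960 + 0.842)² · (64² + 86²/3) / 13²
   = 7.8512 · (4096 + 2465.3) / 169
   = 7.8512 · 6561.3 / 169
   = 304.82
Round up → n₁ = 305; n₂ = r·n₁ = 3 × 305 = 915.

n₁ = 305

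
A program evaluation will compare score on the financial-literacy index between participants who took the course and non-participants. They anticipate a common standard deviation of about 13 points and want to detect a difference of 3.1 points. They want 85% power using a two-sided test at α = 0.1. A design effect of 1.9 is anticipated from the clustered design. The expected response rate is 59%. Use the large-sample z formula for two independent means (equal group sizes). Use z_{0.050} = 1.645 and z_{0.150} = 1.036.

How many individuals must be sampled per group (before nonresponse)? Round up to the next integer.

n = (z_{α/2} + z_β)² · (σ₁² + σ₂²) / δ²
  = (1.645 + 1.036)² · (2·13² = 338) / 3.1²
  = 7.1878 · 338 / 9.61
  = 252.81
Design effect: 1.9 × 252.81 = 480.33.
Adjust for 59% response: 480.33 / 0.59 = 814.12.
Round up → n = 815 per group.

n = 815 per group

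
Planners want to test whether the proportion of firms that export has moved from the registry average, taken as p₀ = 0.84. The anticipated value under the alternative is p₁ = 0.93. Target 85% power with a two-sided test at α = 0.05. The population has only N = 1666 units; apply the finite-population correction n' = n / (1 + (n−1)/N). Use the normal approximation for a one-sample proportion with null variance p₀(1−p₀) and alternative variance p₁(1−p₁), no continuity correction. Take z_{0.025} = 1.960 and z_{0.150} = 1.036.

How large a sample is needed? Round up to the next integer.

n = 112

n = [z_{α/2}·√(p₀q₀) + z_β·√(p₁q₁)]² / (p₁ − p₀)²
  = [1.960·√(0.84·0.16) + 1.036·√(0.93·0.07)]² / (0.09)²
  = [1.960·0.3666 + 1.036·0.2551]² / 0.0081
  = [0.9829]² / 0.0081
  = 119.27
Finite-population correction (N = 1666): 119.27 / (1 + (119.27 − 1)/1666) = 111.36.
Round up → n = 112.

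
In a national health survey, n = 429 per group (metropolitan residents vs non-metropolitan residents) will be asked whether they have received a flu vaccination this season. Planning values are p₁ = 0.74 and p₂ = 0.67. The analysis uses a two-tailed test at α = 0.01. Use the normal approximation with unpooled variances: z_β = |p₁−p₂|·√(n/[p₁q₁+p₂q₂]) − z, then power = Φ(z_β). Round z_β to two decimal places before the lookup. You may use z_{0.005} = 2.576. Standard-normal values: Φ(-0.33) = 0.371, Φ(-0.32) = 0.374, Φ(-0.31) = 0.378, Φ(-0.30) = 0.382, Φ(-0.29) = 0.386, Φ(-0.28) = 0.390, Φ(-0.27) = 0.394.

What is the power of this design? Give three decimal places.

z_β = |p₁−p₂|·√(n/[p₁q₁+p₂q₂]) − z_{α/2}
    = 0.07 · √(429/0.4135) − 2.576
    = 0.07 · 32.2100 − 2.576
    = 2.2547 − 2.576 = -0.3213 → -0.32
Power = Φ(-0.32) = 0.374.

Power ≈ 0.374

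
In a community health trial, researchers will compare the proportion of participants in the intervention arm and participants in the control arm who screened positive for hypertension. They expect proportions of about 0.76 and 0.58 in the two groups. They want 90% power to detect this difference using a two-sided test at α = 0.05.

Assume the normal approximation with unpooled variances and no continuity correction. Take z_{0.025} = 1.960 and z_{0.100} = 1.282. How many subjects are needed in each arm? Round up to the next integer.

n = 139 per group

n = (z_{α/2} + z_β)² · [p₁(1−p₁) + p₂(1−p₂)] / (p₁ − p₂)²
  = (1.960 + 1.282)² · (0.76·0.24 + 0.58·0.42) / (0.18)²
  = (3.242)² · (0.1824 + 0.2436) / 0.0324
  = 10.5106 · 0.4260 / 0.0324
  = 138.19
Round up → n = 139 per group.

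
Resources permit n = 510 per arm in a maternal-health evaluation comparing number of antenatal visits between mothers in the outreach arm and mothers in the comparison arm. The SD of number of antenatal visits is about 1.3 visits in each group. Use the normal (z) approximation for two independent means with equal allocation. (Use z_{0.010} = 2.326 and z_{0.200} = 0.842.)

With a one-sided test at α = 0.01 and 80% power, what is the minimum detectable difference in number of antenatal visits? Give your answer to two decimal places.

Minimum detectable difference ≈ 0.26 visits

δ = (z_α + z_β) · √((σ₁²+σ₂²)/n)
  = (2.326 + 0.842) · √(3.38/510)
  = 3.168 · √0.00663
  = 3.168 · 0.0814
  = 0.2579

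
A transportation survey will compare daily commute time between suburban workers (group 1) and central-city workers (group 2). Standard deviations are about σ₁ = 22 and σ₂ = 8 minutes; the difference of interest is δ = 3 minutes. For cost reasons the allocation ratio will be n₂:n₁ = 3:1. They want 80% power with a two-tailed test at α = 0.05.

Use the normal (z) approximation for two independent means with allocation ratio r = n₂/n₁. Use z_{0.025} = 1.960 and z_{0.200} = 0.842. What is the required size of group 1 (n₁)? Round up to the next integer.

n₁ = (z_{α/2} + z_β)² · (σ₁² + σ₂²/r) / δ²
   = (1.960 + 0.842)² · (22² + 8²/3) / 3²
   = 7.8512 · (484 + 21.3333) / 9
   = 7.8512 · 505.3333 / 9
   = 440.83
Round up → n₁ = 441; n₂ = r·n₁ = 3 × 441 = 1323.

n₁ = 441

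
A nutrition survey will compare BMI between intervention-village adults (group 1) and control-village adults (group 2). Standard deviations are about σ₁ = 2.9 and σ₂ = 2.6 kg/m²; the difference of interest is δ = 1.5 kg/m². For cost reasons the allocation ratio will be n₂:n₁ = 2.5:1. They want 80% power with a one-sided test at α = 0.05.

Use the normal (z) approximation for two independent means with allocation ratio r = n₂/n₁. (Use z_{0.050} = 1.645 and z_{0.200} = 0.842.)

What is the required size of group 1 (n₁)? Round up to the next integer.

n₁ = 31

n₁ = (z_α + z_β)² · (σ₁² + σ₂²/r) / δ²
   = (1.645 + 0.842)² · (2.9² + 2.6²/2.5) / 1.5²
   = 6.1852 · (8.41 + 2.704) / 2.25
   = 6.1852 · 11.114 / 2.25
   = 30.55
Round up → n₁ = 31; n₂ = r·n₁ = 2.5 × 31 = 78.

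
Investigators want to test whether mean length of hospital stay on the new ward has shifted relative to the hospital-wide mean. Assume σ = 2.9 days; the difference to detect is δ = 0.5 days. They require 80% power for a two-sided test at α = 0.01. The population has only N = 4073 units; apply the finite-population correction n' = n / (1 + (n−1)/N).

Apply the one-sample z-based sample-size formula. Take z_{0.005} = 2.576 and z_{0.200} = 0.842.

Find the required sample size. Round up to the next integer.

n = (z_{α/2} + z_β)² · σ² / δ²
  = (2.576 + 0.842)² · 2.9² / 0.5²
  = 11.6827 · 8.41 / 0.25
  = 393.01
Finite-population correction (N = 4073): 393.01 / (1 + (393.01 − 1)/4073) = 358.50.
Round up → n = 359.

n = 359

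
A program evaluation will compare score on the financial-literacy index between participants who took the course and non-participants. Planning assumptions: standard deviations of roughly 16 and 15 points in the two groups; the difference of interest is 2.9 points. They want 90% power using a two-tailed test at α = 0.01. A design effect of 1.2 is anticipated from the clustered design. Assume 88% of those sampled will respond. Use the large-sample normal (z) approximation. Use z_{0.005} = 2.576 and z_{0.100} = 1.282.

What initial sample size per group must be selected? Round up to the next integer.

n = (z_{α/2} + z_β)² · (σ₁² + σ₂²) / δ²
  = (2.576 + 1.282)² · (16² + 15² = 481) / 2.9²
  = 14.8842 · 481 / 8.41
  = 851.28
Design effect: 1.2 × 851.28 = 1021.54.
Adjust for 88% response: 1021.54 / 0.88 = 1160.84.
Round up → n = 1161 per group.

n = 1161 per group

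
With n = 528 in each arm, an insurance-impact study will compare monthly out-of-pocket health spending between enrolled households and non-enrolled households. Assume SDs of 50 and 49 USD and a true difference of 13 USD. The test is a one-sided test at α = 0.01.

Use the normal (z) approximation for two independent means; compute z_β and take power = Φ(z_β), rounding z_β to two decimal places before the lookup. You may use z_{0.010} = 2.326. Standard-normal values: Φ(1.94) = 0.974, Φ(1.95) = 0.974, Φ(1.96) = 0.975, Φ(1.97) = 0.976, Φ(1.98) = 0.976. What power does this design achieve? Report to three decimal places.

z_β = δ·√(n/(σ₁²+σ₂²)) − z_α
    = 13 · √(528/4901) − 2.326
    = 13 · 0.32823 − 2.326
    = 4.2670 − 2.326 = 1.9410 → 1.94
Power = Φ(1.94) = 0.974.

Power ≈ 0.974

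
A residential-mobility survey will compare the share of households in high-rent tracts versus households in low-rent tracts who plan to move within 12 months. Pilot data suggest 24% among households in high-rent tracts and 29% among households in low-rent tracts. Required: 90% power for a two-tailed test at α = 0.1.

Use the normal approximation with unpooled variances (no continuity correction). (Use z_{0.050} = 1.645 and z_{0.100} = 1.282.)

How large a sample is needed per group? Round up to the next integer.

n = (z_{α/2} + z_β)² · [p₁(1−p₁) + p₂(1−p₂)] / (p₁ − p₂)²
  = (1.645 + 1.282)² · (0.24·0.76 + 0.29·0.71) / (-0.05)²
  = (2.927)² · (0.1824 + 0.2059) / 0.0025
  = 8.5673 · 0.3883 / 0.0025
  = 1330.68
Round up → n = 1331 per group.

n = 1331 per group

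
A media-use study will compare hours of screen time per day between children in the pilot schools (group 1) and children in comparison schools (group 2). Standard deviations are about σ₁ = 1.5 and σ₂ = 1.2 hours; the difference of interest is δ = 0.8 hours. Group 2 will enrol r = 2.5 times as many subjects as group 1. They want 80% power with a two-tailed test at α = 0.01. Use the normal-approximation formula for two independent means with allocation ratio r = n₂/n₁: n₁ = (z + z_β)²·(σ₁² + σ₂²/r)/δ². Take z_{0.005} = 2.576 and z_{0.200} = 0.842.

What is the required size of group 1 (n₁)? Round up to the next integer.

n₁ = (z_{α/2} + z_β)² · (σ₁² + σ₂²/r) / δ²
   = (2.576 + 0.842)² · (1.5² + 1.2²/2.5) / 0.8²
   = 11.6827 · (2.25 + 0.576) / 0.64
   = 11.6827 · 2.826 / 0.64
   = 51.59
Round up → n₁ = 52; n₂ = r·n₁ = 2.5 × 52 = 130.

n₁ = 52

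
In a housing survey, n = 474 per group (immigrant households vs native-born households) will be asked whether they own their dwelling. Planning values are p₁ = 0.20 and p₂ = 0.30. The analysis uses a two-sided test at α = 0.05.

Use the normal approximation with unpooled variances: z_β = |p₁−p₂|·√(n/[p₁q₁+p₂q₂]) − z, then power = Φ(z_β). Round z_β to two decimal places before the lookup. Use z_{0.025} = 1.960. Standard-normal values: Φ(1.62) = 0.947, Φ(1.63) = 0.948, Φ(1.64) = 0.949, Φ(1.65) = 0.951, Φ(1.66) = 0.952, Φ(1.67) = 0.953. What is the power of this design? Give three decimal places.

Power ≈ 0.947

z_β = |p₁−p₂|·√(n/[p₁q₁+p₂q₂]) − z_{α/2}
    = 0.10 · √(474/0.3700) − 1.960
    = 0.10 · 35.7922 − 1.960
    = 3.5792 − 1.960 = 1.6192 → 1.62
Power = Φ(1.62) = 0.947.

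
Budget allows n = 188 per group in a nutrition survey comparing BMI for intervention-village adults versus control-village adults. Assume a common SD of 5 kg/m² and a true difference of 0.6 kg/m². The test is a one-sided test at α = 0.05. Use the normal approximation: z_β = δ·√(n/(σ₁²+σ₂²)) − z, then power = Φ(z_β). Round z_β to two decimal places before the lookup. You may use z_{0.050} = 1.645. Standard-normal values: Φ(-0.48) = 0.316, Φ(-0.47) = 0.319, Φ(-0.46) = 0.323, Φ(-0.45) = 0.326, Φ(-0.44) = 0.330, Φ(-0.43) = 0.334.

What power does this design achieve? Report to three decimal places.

Power ≈ 0.316

z_β = δ·√(n/(σ₁²+σ₂²)) − z_α
    = 0.6 · √(188/50) − 1.645
    = 0.6 · 1.93907 − 1.645
    = 1.1634 − 1.645 = -0.4816 → -0.48
Power = Φ(-0.48) = 0.316.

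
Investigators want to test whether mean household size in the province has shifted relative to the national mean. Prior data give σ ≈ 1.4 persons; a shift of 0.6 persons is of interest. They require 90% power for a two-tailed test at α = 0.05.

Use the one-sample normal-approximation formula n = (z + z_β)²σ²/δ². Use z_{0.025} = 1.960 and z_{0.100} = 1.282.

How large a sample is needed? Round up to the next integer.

n = 58

n = (z_{α/2} + z_β)² · σ² / δ²
  = (1.960 + 1.282)² · 1.4² / 0.6²
  = 10.5106 · 1.96 / 0.36
  = 57.22
Round up → n = 58.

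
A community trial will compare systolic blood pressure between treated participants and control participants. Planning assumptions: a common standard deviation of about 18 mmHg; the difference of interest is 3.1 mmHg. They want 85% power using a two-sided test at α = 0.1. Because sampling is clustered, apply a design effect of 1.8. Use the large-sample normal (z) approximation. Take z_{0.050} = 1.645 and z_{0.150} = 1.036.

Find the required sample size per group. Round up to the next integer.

n = (z_{α/2} + z_β)² · (σ₁² + σ₂²) / δ²
  = (1.645 + 1.036)² · (2·18² = 648) / 3.1²
  = 7.1878 · 648 / 9.61
  = 484.67
Design effect: 1.8 × 484.67 = 872.40.
Round up → n = 873 per group.

n = 873 per group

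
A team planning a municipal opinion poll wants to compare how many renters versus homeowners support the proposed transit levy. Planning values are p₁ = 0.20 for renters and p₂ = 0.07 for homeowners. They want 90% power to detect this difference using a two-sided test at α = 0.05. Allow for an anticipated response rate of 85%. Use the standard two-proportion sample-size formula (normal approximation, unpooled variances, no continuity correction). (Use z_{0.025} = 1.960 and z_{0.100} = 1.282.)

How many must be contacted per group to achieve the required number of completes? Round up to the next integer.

n = (z_{α/2} + z_β)² · [p₁(1−p₁) + p₂(1−p₂)] / (p₁ − p₂)²
  = (1.960 + 1.282)² · (0.20·0.80 + 0.07·0.93) / (0.13)²
  = (3.242)² · (0.1600 + 0.0651) / 0.0169
  = 10.5106 · 0.2251 / 0.0169
  = 140.00
Adjust for 85% response: 140.00 / 0.85 = 164.70.
Round up → n = 165 per group.

n = 165 per group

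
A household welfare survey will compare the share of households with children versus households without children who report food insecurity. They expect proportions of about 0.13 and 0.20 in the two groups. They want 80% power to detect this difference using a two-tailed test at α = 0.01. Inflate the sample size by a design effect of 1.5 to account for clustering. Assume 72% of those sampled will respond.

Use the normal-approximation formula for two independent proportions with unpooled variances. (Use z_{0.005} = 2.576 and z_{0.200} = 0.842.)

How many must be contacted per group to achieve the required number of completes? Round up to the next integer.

n = 1357 per group

n = (z_{α/2} + z_β)² · [p₁(1−p₁) + p₂(1−p₂)] / (p₁ − p₂)²
  = (2.576 + 0.842)² · (0.13·0.87 + 0.20·0.80) / (-0.07)²
  = (3.418)² · (0.1131 + 0.1600) / 0.0049
  = 11.6827 · 0.2731 / 0.0049
  = 651.13
Design effect: 1.5 × 651.13 = 976.70.
Adjust for 72% response: 976.70 / 0.72 = 1356.53.
Round up → n = 1357 per group.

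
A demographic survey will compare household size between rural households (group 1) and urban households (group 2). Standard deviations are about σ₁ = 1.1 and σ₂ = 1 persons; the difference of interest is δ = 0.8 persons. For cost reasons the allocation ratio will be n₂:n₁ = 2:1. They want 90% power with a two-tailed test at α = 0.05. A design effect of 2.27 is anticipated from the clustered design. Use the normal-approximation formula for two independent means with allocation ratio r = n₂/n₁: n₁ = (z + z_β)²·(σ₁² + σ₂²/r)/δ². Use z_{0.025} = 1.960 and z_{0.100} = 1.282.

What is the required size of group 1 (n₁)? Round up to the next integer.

n₁ = (z_{α/2} + z_β)² · (σ₁² + σ₂²/r) / δ²
   = (1.960 + 1.282)² · (1.1² + 1²/2) / 0.8²
   = 10.5106 · (1.21 + 0.5) / 0.64
   = 10.5106 · 1.71 / 0.64
   = 28.08
Design effect: 2.27 × 28.08 = 63.75.
Round up → n₁ = 64; n₂ = r·n₁ = 2 × 64 = 128.

n₁ = 64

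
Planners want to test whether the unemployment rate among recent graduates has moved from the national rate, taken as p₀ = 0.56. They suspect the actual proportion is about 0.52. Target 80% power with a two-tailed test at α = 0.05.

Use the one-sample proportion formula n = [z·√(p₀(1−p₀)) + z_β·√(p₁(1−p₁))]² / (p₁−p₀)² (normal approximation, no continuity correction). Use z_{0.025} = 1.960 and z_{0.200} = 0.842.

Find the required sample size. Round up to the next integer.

n = 1214

n = [z_{α/2}·√(p₀q₀) + z_β·√(p₁q₁)]² / (p₁ − p₀)²
  = [1.960·√(0.56·0.44) + 0.842·√(0.52·0.48)]² / (-0.04)²
  = [1.960·0.4964 + 0.842·0.4996]² / 0.0016
  = [1.3936]² / 0.0016
  = 1213.79
Round up → n = 1214.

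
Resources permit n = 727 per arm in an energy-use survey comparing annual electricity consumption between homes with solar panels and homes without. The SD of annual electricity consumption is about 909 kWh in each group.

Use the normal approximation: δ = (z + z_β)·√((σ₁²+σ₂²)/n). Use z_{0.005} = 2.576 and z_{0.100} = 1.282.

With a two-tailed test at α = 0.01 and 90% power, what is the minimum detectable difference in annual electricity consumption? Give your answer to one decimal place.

δ = (z_{α/2} + z_β) · √((σ₁²+σ₂²)/n)
  = (2.576 + 1.282) · √(1652562/727)
  = 3.858 · √2273.1
  = 3.858 · 47.6773
  = 183.9390

Minimum detectable difference ≈ 183.9 kWh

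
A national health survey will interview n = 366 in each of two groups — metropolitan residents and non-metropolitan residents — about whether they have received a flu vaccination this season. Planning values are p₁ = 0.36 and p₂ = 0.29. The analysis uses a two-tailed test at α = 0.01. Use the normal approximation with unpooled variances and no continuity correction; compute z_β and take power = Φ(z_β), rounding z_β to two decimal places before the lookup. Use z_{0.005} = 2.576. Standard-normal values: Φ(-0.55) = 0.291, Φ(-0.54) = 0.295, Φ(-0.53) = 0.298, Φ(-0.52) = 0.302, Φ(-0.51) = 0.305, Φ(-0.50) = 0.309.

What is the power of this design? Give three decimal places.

z_β = |p₁−p₂|·√(n/[p₁q₁+p₂q₂]) − z_{α/2}
    = 0.07 · √(366/0.4363) − 2.576
    = 0.07 · 28.9633 − 2.576
    = 2.0274 − 2.576 = -0.5486 → -0.55
Power = Φ(-0.55) = 0.291.

Power ≈ 0.291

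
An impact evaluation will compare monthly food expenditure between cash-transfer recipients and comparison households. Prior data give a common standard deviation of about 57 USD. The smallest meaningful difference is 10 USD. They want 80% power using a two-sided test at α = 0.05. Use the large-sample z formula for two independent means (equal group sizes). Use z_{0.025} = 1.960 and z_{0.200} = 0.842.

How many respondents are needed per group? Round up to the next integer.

n = (z_{α/2} + z_β)² · (σ₁² + σ₂²) / δ²
  = (1.960 + 0.842)² · (2·57² = 6498) / 10²
  = 7.8512 · 6498 / 100
  = 510.17
Round up → n = 511 per group.

n = 511 per group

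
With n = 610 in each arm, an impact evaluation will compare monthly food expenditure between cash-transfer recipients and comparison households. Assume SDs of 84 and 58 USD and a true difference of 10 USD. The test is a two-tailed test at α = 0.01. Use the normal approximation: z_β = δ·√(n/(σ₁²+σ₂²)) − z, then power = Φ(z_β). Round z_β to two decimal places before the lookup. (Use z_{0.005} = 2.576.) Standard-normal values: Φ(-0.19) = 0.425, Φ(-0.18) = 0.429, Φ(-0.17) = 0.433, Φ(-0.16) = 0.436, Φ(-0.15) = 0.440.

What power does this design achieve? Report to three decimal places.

Power ≈ 0.436

z_β = δ·√(n/(σ₁²+σ₂²)) − z_{α/2}
    = 10 · √(610/10420) − 2.576
    = 10 · 0.24195 − 2.576
    = 2.4195 − 2.576 = -0.1565 → -0.16
Power = Φ(-0.16) = 0.436.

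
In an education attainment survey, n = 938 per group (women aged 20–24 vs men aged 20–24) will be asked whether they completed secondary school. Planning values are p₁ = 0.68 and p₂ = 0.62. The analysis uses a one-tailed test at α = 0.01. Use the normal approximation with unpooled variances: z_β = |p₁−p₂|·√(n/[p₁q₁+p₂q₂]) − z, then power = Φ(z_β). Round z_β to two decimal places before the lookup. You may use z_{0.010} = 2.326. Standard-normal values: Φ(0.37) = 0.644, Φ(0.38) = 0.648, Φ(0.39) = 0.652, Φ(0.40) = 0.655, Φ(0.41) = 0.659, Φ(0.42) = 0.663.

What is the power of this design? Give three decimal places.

Power ≈ 0.655

z_β = |p₁−p₂|·√(n/[p₁q₁+p₂q₂]) − z_α
    = 0.06 · √(938/0.4532) − 2.326
    = 0.06 · 45.4942 − 2.326
    = 2.7297 − 2.326 = 0.4037 → 0.40
Power = Φ(0.40) = 0.655.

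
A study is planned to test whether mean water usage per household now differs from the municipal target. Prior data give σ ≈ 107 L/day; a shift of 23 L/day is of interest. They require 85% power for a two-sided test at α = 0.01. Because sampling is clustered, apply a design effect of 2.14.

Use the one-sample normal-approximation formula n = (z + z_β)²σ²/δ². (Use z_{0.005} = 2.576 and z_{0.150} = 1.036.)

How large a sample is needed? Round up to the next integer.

n = (z_{α/2} + z_β)² · σ² / δ²
  = (2.576 + 1.036)² · 107² / 23²
  = 13.0465 · 11449 / 529
  = 282.36
Design effect: 2.14 × 282.36 = 604.26.
Round up → n = 605.

n = 605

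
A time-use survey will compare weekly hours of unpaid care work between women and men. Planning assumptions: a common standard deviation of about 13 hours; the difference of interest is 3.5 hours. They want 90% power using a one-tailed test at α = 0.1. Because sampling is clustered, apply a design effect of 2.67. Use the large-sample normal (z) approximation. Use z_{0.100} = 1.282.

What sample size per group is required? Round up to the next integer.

n = 485 per group

n = (z_α + z_β)² · (σ₁² + σ₂²) / δ²
  = (1.282 + 1.282)² · (2·13² = 338) / 3.5²
  = 6.5741 · 338 / 12.25
  = 181.39
Design effect: 2.67 × 181.39 = 484.31.
Round up → n = 485 per group.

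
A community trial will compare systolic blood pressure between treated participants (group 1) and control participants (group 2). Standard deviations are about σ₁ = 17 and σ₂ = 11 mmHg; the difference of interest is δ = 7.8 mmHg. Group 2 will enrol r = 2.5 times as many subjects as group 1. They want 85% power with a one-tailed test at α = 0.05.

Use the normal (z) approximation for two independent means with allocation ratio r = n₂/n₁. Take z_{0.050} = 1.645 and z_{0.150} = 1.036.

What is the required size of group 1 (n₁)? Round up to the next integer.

n₁ = 40

n₁ = (z_α + z_β)² · (σ₁² + σ₂²/r) / δ²
   = (1.645 + 1.036)² · (17² + 11²/2.5) / 7.8²
   = 7.1878 · (289 + 48.4) / 60.84
   = 7.1878 · 337.4 / 60.84
   = 39.86
Round up → n₁ = 40; n₂ = r·n₁ = 2.5 × 40 = 100.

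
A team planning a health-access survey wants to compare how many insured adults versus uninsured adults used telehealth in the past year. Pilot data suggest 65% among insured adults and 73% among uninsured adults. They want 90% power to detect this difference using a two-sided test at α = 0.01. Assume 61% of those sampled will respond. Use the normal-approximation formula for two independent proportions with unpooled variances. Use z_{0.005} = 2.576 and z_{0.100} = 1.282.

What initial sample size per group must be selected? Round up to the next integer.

n = (z_{α/2} + z_β)² · [p₁(1−p₁) + p₂(1−p₂)] / (p₁ − p₂)²
  = (2.576 + 1.282)² · (0.65·0.35 + 0.73·0.27) / (-0.08)²
  = (3.858)² · (0.2275 + 0.1971) / 0.0064
  = 14.8842 · 0.4246 / 0.0064
  = 987.47
Adjust for 61% response: 987.47 / 0.61 = 1618.81.
Round up → n = 1619 per group.

n = 1619 per group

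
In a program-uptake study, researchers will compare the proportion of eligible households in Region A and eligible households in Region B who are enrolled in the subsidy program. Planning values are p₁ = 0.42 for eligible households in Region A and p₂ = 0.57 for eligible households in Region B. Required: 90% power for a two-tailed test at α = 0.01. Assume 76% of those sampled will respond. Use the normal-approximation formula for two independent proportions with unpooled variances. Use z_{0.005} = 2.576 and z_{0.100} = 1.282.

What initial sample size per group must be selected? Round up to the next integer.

n = 426 per group

n = (z_{α/2} + z_β)² · [p₁(1−p₁) + p₂(1−p₂)] / (p₁ − p₂)²
  = (2.576 + 1.282)² · (0.42·0.58 + 0.57·0.43) / (-0.15)²
  = (3.858)² · (0.2436 + 0.2451) / 0.0225
  = 14.8842 · 0.4887 / 0.0225
  = 323.28
Adjust for 76% response: 323.28 / 0.76 = 425.37.
Round up → n = 426 per group.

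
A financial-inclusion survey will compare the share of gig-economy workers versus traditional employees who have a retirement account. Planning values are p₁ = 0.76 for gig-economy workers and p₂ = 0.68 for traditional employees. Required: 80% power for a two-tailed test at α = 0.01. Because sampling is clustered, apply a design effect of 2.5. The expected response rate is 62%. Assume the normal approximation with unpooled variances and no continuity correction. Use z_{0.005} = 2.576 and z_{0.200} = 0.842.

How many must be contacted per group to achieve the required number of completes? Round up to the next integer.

n = (z_{α/2} + z_β)² · [p₁(1−p₁) + p₂(1−p₂)] / (p₁ − p₂)²
  = (2.576 + 0.842)² · (0.76·0.24 + 0.68·0.32) / (0.08)²
  = (3.418)² · (0.1824 + 0.2176) / 0.0064
  = 11.6827 · 0.4000 / 0.0064
  = 730.17
Design effect: 2.5 × 730.17 = 1825.43.
Adjust for 62% response: 1825.43 / 0.62 = 2944.23.
Round up → n = 2945 per group.

n = 2945 per group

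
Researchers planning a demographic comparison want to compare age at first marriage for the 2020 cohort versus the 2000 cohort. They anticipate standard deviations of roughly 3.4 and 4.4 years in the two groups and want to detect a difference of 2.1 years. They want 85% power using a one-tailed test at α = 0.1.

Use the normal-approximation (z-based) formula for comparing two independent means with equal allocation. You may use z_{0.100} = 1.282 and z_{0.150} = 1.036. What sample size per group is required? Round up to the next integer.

n = (z_α + z_β)² · (σ₁² + σ₂²) / δ²
  = (1.282 + 1.036)² · (3.4² + 4.4² = 30.92) / 2.1²
  = 5.3731 · 30.92 / 4.41
  = 37.67
Round up → n = 38 per group.

n = 38 per group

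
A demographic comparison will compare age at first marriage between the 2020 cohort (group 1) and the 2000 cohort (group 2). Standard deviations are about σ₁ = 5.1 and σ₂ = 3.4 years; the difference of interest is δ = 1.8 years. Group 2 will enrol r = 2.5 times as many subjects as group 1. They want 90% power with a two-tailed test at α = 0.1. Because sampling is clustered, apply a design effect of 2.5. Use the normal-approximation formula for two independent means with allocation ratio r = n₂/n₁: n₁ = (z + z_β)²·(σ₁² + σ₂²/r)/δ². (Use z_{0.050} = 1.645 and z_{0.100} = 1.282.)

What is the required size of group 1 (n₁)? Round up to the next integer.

n₁ = 203

n₁ = (z_{α/2} + z_β)² · (σ₁² + σ₂²/r) / δ²
   = (1.645 + 1.282)² · (5.1² + 3.4²/2.5) / 1.8²
   = 8.5673 · (26.01 + 4.624) / 3.24
   = 8.5673 · 30.634 / 3.24
   = 81.00
Design effect: 2.5 × 81.00 = 202.51.
Round up → n₁ = 203; n₂ = r·n₁ = 2.5 × 203 = 508.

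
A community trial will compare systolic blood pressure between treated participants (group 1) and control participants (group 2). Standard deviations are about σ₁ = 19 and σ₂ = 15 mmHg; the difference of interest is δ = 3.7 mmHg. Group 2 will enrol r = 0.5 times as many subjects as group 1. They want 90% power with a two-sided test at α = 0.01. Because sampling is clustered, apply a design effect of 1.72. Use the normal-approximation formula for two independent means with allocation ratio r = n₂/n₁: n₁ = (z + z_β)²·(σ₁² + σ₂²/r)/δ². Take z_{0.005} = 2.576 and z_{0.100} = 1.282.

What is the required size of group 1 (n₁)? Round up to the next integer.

n₁ = (z_{α/2} + z_β)² · (σ₁² + σ₂²/r) / δ²
   = (2.576 + 1.282)² · (19² + 15²/0.5) / 3.7²
   = 14.8842 · (361 + 450) / 13.69
   = 14.8842 · 811 / 13.69
   = 881.74
Design effect: 1.72 × 881.74 = 1516.60.
Round up → n₁ = 1517; n₂ = r·n₁ = 0.5 × 1517 = 759.

n₁ = 1517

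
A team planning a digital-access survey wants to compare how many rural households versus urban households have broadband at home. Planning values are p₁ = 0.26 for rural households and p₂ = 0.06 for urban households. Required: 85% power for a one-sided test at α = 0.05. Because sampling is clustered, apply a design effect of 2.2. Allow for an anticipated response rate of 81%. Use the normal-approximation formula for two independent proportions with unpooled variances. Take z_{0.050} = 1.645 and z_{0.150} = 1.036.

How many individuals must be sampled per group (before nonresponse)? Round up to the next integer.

n = (z_α + z_β)² · [p₁(1−p₁) + p₂(1−p₂)] / (p₁ − p₂)²
  = (1.645 + 1.036)² · (0.26·0.74 + 0.06·0.94) / (0.20)²
  = (2.681)² · (0.1924 + 0.0564) / 0.0400
  = 7.1878 · 0.2488 / 0.0400
  = 44.71
Design effect: 2.2 × 44.71 = 98.36.
Adjust for 81% response: 98.36 / 0.81 = 121.43.
Round up → n = 122 per group.

n = 122 per group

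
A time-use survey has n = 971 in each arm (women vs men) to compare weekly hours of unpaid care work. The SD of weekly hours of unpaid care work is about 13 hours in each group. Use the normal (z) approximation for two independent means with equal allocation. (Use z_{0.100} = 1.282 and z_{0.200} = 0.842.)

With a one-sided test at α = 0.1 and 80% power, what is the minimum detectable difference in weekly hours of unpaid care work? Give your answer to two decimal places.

δ = (z_α + z_β) · √((σ₁²+σ₂²)/n)
  = (1.282 + 0.842) · √(338/971)
  = 2.124 · √0.34809
  = 2.124 · 0.5900
  = 1.2532

Minimum detectable difference ≈ 1.25 hours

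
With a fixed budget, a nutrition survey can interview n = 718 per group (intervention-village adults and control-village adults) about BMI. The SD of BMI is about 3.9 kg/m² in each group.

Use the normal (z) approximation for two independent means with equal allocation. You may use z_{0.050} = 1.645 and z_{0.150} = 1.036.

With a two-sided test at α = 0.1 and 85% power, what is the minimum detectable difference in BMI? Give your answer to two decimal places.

δ = (z_{α/2} + z_β) · √((σ₁²+σ₂²)/n)
  = (1.645 + 1.036) · √(30.42/718)
  = 2.681 · √0.04237
  = 2.681 · 0.2058
  = 0.5518

Minimum detectable difference ≈ 0.55 kg/m²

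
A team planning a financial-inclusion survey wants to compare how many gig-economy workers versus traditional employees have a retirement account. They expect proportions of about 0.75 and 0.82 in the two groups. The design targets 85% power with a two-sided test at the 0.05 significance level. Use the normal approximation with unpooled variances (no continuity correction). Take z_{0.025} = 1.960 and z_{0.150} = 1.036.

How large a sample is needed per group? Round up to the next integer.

n = (z_{α/2} + z_β)² · [p₁(1−p₁) + p₂(1−p₂)] / (p₁ − p₂)²
  = (1.960 + 1.036)² · (0.75·0.25 + 0.82·0.18) / (-0.07)²
  = (2.996)² · (0.1875 + 0.1476) / 0.0049
  = 8.9760 · 0.3351 / 0.0049
  = 613.85
Round up → n = 614 per group.

n = 614 per group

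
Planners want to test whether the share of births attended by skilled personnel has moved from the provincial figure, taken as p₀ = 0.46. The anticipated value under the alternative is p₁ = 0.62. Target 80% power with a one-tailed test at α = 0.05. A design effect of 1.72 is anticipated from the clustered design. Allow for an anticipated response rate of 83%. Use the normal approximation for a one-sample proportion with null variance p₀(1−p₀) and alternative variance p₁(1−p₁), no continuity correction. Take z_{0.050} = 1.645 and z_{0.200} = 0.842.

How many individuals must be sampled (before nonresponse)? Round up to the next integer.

n = [z_α·√(p₀q₀) + z_β·√(p₁q₁)]² / (p₁ − p₀)²
  = [1.645·√(0.46·0.54) + 0.842·√(0.62·0.38)]² / (0.16)²
  = [1.645·0.4984 + 0.842·0.4854]² / 0.0256
  = [1.2286]² / 0.0256
  = 58.96
Design effect: 1.72 × 58.96 = 101.41.
Adjust for 83% response: 101.41 / 0.83 = 122.18.
Round up → n = 123.

n = 123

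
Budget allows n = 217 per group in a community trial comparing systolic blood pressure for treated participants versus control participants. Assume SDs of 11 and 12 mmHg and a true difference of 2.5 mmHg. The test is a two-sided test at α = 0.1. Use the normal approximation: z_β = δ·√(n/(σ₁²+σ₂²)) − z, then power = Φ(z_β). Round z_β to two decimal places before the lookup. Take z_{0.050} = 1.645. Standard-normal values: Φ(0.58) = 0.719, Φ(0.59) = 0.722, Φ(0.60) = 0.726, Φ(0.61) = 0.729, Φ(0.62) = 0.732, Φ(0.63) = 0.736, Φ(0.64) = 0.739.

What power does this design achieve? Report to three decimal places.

z_β = δ·√(n/(σ₁²+σ₂²)) − z_{α/2}
    = 2.5 · √(217/265) − 1.645
    = 2.5 · 0.90491 − 1.645
    = 2.2623 − 1.645 = 0.6173 → 0.62
Power = Φ(0.62) = 0.732.

Power ≈ 0.732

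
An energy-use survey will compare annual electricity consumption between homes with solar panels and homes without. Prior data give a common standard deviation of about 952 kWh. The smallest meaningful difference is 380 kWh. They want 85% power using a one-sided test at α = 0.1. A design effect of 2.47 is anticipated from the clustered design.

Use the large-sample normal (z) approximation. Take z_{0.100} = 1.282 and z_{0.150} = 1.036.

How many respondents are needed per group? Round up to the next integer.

n = 167 per group

n = (z_α + z_β)² · (σ₁² + σ₂²) / δ²
  = (1.282 + 1.036)² · (2·952² = 1812608) / 380²
  = 5.3731 · 1812608 / 144400
  = 67.45
Design effect: 2.47 × 67.45 = 166.59.
Round up → n = 167 per group.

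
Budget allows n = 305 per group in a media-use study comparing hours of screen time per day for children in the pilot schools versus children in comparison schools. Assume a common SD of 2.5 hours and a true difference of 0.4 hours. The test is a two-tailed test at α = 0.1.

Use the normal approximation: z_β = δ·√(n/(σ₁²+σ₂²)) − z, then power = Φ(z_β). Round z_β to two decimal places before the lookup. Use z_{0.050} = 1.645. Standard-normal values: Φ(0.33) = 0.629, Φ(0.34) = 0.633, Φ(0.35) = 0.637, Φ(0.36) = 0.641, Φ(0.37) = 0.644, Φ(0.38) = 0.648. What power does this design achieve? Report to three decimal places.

Power ≈ 0.629

z_β = δ·√(n/(σ₁²+σ₂²)) − z_{α/2}
    = 0.4 · √(305/12.5) − 1.645
    = 0.4 · 4.93964 − 1.645
    = 1.9759 − 1.645 = 0.3309 → 0.33
Power = Φ(0.33) = 0.629.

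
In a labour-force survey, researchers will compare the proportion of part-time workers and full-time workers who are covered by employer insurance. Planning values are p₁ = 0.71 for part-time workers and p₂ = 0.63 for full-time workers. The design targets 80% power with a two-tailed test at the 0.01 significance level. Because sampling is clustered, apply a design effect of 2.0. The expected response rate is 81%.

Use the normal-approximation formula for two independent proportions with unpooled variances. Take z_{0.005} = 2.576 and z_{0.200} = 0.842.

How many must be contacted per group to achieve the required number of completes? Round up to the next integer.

n = 1979 per group

n = (z_{α/2} + z_β)² · [p₁(1−p₁) + p₂(1−p₂)] / (p₁ − p₂)²
  = (2.576 + 0.842)² · (0.71·0.29 + 0.63·0.37) / (0.08)²
  = (3.418)² · (0.2059 + 0.2331) / 0.0064
  = 11.6827 · 0.4390 / 0.0064
  = 801.36
Design effect: 2.0 × 801.36 = 1602.72.
Adjust for 81% response: 1602.72 / 0.81 = 1978.67.
Round up → n = 1979 per group.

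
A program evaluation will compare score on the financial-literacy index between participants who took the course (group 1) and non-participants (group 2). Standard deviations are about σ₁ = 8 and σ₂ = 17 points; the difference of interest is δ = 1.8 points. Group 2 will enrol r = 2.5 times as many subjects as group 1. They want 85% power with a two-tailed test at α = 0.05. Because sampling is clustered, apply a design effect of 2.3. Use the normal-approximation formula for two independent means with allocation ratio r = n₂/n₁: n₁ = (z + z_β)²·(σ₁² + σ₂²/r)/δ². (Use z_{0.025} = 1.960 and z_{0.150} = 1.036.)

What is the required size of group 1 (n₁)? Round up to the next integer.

n₁ = (z_{α/2} + z_β)² · (σ₁² + σ₂²/r) / δ²
   = (1.960 + 1.036)² · (8² + 17²/2.5) / 1.8²
   = 8.9760 · (64 + 115.6) / 3.24
   = 8.9760 · 179.6 / 3.24
   = 497.56
Design effect: 2.3 × 497.56 = 1144.39.
Round up → n₁ = 1145; n₂ = r·n₁ = 2.5 × 1145 = 2863.

n₁ = 1145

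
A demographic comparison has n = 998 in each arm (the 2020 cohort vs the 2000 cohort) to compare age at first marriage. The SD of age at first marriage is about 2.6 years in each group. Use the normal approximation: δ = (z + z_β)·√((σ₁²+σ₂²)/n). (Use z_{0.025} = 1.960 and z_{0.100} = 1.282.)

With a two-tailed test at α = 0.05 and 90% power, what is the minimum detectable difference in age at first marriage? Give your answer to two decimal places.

Minimum detectable difference ≈ 0.38 years

δ = (z_{α/2} + z_β) · √((σ₁²+σ₂²)/n)
  = (1.960 + 1.282) · √(13.52/998)
  = 3.242 · √0.01355
  = 3.242 · 0.1164
  = 0.3773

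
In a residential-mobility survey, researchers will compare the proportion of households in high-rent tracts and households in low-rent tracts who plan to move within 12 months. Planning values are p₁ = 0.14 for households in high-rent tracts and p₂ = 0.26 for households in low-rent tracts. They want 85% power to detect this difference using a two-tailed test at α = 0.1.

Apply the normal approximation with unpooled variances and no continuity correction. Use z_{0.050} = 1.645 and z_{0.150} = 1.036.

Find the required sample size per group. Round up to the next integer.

n = (z_{α/2} + z_β)² · [p₁(1−p₁) + p₂(1−p₂)] / (p₁ − p₂)²
  = (1.645 + 1.036)² · (0.14·0.86 + 0.26·0.74) / (-0.12)²
  = (2.681)² · (0.1204 + 0.1924) / 0.0144
  = 7.1878 · 0.3128 / 0.0144
  = 156.13
Round up → n = 157 per group.

n = 157 per group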